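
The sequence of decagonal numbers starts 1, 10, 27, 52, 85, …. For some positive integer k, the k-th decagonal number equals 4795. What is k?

35

Set n(4n−3) = 4795, giving 4n² − 3n − 4795 = 0.
The discriminant is 9 + 16·4795 = 76729, and √76729 = 277.
So n = (3 + 277) / 8 = 280/8 = 35.
Check: 35·(4·35 − 3) = 4795. ✓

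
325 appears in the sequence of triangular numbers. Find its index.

Set n(n+1)/2 = 325, giving n² + n − 650 = 0.
So n = (-1 + 51) / 2 = 50/2 = 25.
Check: 25·26/2 = 325. ✓

25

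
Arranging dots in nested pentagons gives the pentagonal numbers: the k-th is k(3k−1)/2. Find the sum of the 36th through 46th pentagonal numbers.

Σ i(3i−1)/2 = (3Σi² − Σi) / 2 over i = 36..46.
Σi = 1081 − 630 = 451 and Σi² = 33511 − 14910 = 18601.
(3·18601 − 1·451) / 2 = 55352/2 = 27676.

27676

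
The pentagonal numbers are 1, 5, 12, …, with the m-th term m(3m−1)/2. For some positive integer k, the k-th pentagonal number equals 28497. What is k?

Set n(3n−1)/2 = 28497, giving 3n² − n − 56994 = 0.
So n = (1 + 827) / 6 = 828/6 = 138.
Check: 138·(3·138 − 1)/2 = 28497. ✓

138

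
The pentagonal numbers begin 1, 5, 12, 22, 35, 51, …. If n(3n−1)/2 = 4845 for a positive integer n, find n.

Set n(3n−1)/2 = 4845, giving 3n² − n − 9690 = 0.
The discriminant is 1 + 24·4845 = 116281, and √116281 = 341.
So n = (1 + 341) / 6 = 342/6 = 57.
Check: 57·(3·57 − 1)/2 = 4845. ✓

57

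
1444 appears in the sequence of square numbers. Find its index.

38

We need n² = 1444, so n = √1444 = 38.
Check: 38² = 1444. ✓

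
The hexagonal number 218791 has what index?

Set n(2n−1) = 218791, giving 2n² − n − 218791 = 0.
The discriminant is 1 + 8·218791 = 1750329, and √1750329 = 1323.
So n = (1 + 1323) / 4 = 1324/4 = 331.
Check: 331·(2·331 − 1) = 218791. ✓

331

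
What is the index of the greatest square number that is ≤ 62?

7

Solve n² ≤ 62 for integer n.
n = 7 gives 49 ≤ 62, while n = 8 gives 64 > 62; so the answer is index 7.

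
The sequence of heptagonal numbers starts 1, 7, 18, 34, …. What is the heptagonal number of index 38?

3553

38·(5·38 − 3)/2 = 38·187/2 = 3553.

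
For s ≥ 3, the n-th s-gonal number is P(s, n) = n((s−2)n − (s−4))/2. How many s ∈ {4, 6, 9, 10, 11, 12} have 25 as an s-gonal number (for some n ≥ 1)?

s = 4: P(4, 5) = 25. ✓
s = 6: P(6, 3) = 15 and P(6, 4) = 28; 25 is not s-gonal.
s = 9: P(9, 3) = 24 and P(9, 4) = 46; 25 is not s-gonal.
s = 10: P(10, 2) = 10 and P(10, 3) = 27; 25 is not s-gonal.
s = 11: P(11, 2) = 11 and P(11, 3) = 30; 25 is not s-gonal.
s = 12: P(12, 2) = 12 and P(12, 3) = 33; 25 is not s-gonal.
Hits: s ∈ {4} → 1.

1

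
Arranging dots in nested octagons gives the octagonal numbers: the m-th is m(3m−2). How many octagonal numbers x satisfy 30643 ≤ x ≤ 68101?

50

The n-th octagonal number is n(3n−2).
Smallest index with value ≥ 30643: n = 102 (giving 31008).
Largest index with value ≤ 68101: n = 151 (giving 68101).
Indices 102 through 151: 50 terms.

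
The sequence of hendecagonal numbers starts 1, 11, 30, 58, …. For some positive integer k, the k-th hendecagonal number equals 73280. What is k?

Set n(9n−7)/2 = 73280, giving 9n² − 7n − 146560 = 0.
So n = (7 + 2297) / 18 = 2304/18 = 128.

128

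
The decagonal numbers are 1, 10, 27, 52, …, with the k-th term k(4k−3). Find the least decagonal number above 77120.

Solve n(4n−3) > 77120 for integer n.
The largest n with value ≤ 77120 is 139 (since 76867 ≤ 77120 < 77980), so the first above is n = 140, value 77980.

77980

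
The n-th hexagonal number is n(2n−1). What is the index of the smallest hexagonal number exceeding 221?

Solve n(2n−1) > 221 for integer n.
The largest n with value ≤ 221 is 10 (since 190 ≤ 221 < 231), so the first above is n = 11, value 231.

11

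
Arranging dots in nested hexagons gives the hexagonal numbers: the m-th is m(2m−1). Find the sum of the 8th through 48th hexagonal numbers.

74620

Σ i(2i−1) = 2Σi² − Σi over i = 8..48.
Σi = 1176 − 28 = 1148 and Σi² = 38024 − 140 = 37884.
2·37884 − 1·1148 = 74620.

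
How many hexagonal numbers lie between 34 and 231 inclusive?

7

The n-th hexagonal number is n(2n−1).
Smallest index with value ≥ 34: n = 5 (giving 45).
Largest index with value ≤ 231: n = 11 (giving 231).
Indices 5 through 11: 7 terms.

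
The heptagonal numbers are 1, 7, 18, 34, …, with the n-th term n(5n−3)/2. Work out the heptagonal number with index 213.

The 213th heptagonal number is n(5n−3)/2 with n = 213.
213·(5·213 − 3)/2 = 213·1062/2 = 213·531 = 113103.

113103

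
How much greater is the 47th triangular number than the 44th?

138

47·48/2 = 1128 and 44·45/2 = 990.
Difference: 1128 − 990 = 138.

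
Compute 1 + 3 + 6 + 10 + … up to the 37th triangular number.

Σ i(i+1)/2 = (Σi² + Σi) / 2 over i = 1..37.
Σi = 703 and Σi² = 17575.
(1·17575 + 1·703) / 2 = 18278/2 = 9139.

9139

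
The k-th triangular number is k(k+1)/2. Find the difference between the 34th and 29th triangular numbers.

160

34·35/2 = 595 and 29·30/2 = 435.
Difference: 595 − 435 = 160.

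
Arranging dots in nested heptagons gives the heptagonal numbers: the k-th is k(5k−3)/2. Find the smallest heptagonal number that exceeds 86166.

Solve n(5n−3)/2 > 86166 for integer n.
The largest n with value ≤ 86166 is 185 (since 85285 ≤ 86166 < 86211), so the first above is n = 186, value 86211.

86211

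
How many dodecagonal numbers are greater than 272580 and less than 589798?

The n-th dodecagonal number is n(5n−4).
Smallest index with value > 272580: n = 234 (giving 272844).
Largest index with value < 589798: n = 343 (giving 586873).
Indices 234 through 343: 110 terms.

110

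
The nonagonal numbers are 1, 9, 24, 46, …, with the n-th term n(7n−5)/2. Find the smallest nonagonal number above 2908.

Solve n(7n−5)/2 > 2908 for integer n.
The largest n with value ≤ 2908 is 29 (since 2871 ≤ 2908 < 3075), so the first above is n = 30, value 3075.

3075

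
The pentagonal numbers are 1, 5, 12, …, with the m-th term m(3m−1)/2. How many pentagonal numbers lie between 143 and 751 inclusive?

The n-th pentagonal number is n(3n−1)/2.
Smallest index with value ≥ 143: n = 10 (giving 145).
Largest index with value ≤ 751: n = 22 (giving 715).
Indices 10 through 22: 13 terms.

13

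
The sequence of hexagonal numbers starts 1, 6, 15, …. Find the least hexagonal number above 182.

Solve n(2n−1) > 182 for integer n.
The largest n with value ≤ 182 is 9 (since 153 ≤ 182 < 190), so the first above is n = 10, value 190.

190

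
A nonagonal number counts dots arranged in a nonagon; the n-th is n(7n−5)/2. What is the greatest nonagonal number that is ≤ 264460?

Solve n(7n−5)/2 ≤ 264460 for integer n.
n = 275 gives 264000 ≤ 264460, while n = 276 gives 265926 > 264460; so the answer is 264000.

264000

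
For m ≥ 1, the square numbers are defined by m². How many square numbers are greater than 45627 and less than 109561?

The n-th square number is n².
Smallest index with value > 45627: n = 214 (giving 45796).
Largest index with value < 109561: n = 330 (giving 108900).
Indices 214 through 330: 117 terms.

117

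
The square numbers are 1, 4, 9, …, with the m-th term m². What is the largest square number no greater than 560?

529

Solve n² ≤ 560 for integer n.
n = 23 gives 529 ≤ 560, while n = 24 gives 576 > 560; so the answer is 529.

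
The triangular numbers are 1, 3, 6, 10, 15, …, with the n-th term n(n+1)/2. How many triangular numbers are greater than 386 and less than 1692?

30

The n-th triangular number is n(n+1)/2.
Smallest index with value > 386: n = 28 (giving 406).
Largest index with value < 1692: n = 57 (giving 1653).
Indices 28 through 57: 30 terms.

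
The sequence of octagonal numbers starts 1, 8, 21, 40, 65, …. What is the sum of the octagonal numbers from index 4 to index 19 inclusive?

7000

Σ i(3i−2) = 3Σi² − 2Σi over i = 4..19.
Σi = 190 − 6 = 184 and Σi² = 2470 − 14 = 2456.
3·2456 − 2·184 = 7000.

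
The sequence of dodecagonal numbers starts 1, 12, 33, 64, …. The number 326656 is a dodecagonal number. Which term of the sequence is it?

Set n(5n−4) = 326656, giving 5n² − 4n − 326656 = 0.
The discriminant is 16 + 20·326656 = 6533136, and √6533136 = 2556.
So n = (4 + 2556) / 10 = 2560/10 = 256.

256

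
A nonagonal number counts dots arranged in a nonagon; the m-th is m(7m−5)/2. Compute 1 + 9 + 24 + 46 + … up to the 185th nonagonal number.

7403885

Σ i(7i−5)/2 = (7Σi² − 5Σi) / 2 over i = 1..185.
Σi = 17205 and Σi² = 2127685.
(7·2127685 − 5·17205) / 2 = 14807770/2 = 7403885.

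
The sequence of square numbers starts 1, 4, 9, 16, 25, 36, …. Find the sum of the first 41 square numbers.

Σ_{i=1}^{41} i² = 41·42·83/6 = 23821.

23821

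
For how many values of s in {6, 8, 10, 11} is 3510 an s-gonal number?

1

s = 6: P(6, 42) = 3486 and P(6, 43) = 3655; 3510 is not s-gonal.
s = 8: P(8, 34) = 3400 and P(8, 35) = 3605; 3510 is not s-gonal.
s = 10: P(10, 30) = 3510. ✓
s = 11: P(11, 28) = 3430 and P(11, 29) = 3683; 3510 is not s-gonal.
Hits: s ∈ {10} → 1.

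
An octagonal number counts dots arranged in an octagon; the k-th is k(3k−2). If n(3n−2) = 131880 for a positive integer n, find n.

Set n(3n−2) = 131880, giving 3n² − 2n − 131880 = 0.
The discriminant is 4 + 12·131880 = 1582564, and √1582564 = 1258.
So n = (2 + 1258) / 6 = 1260/6 = 210.
Check: 210·(3·210 − 2) = 131880. ✓

210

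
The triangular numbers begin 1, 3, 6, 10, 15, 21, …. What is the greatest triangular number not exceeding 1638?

1596

Solve n(n+1)/2 ≤ 1638 for integer n.
n = 56 gives 1596 ≤ 1638, while n = 57 gives 1653 > 1638; so the answer is 1596.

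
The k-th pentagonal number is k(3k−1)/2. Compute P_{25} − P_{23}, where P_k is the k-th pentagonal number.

143

25·(3·25 − 1)/2 = 925 and 23·(3·23 − 1)/2 = 782.
Difference: 925 − 782 = 143.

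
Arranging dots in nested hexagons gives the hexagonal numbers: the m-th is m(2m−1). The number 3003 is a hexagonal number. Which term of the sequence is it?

39

Set n(2n−1) = 3003, giving 2n² − n − 3003 = 0.
The discriminant is 1 + 8·3003 = 24025, and √24025 = 155.
So n = (1 + 155) / 4 = 156/4 = 39.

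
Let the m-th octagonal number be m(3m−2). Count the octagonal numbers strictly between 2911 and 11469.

31

The n-th octagonal number is n(3n−2).
Smallest index with value > 2911: n = 32 (giving 3008).
Largest index with value < 11469: n = 62 (giving 11408).
Indices 32 through 62: 31 terms.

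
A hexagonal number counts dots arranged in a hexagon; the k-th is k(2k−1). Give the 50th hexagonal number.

The 50th hexagonal number is n(2n−1) with n = 50.
50·(2·50 − 1) = 50·99 = 4950.

4950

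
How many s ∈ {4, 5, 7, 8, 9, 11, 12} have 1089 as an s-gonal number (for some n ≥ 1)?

s = 4: P(4, 33) = 1089. ✓
s = 5: P(5, 27) = 1080 and P(5, 28) = 1162; 1089 is not s-gonal.
s = 7: P(7, 21) = 1071 and P(7, 22) = 1177; 1089 is not s-gonal.
s = 8: P(8, 19) = 1045 and P(8, 20) = 1160; 1089 is not s-gonal.
s = 9: P(9, 18) = 1089. ✓
s = 11: P(11, 15) = 960 and P(11, 16) = 1096; 1089 is not s-gonal.
s = 12: P(12, 15) = 1065 and P(12, 16) = 1216; 1089 is not s-gonal.
Hits: s ∈ {4, 9} → 2.

2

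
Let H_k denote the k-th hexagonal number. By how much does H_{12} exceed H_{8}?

156

12·(2·12 − 1) = 276 and 8·(2·8 − 1) = 120.
Difference: 276 − 120 = 156.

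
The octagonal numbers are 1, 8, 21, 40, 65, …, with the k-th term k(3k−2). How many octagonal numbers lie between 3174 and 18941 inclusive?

47

The n-th octagonal number is n(3n−2).
Smallest index with value ≥ 3174: n = 33 (giving 3201).
Largest index with value ≤ 18941: n = 79 (giving 18565).
Indices 33 through 79: 47 terms.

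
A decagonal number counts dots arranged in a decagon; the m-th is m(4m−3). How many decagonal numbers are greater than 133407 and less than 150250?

The n-th decagonal number is n(4n−3).
Smallest index with value > 133407: n = 184 (giving 134872).
Largest index with value < 150250: n = 194 (giving 149962).
Indices 184 through 194: 11 terms.

11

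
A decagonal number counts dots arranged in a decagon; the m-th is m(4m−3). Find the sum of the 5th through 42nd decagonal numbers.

Σ i(4i−3) = 4Σi² − 3Σi over i = 5..42.
Σi = 903 − 10 = 893 and Σi² = 25585 − 30 = 25555.
4·25555 − 3·893 = 99541.

99541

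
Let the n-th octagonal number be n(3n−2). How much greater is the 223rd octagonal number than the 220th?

3981

223·(3·223 − 2) = 148741 and 220·(3·220 − 2) = 144760.
Difference: 148741 − 144760 = 3981.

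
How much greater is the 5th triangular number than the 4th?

5

Consecutive triangular numbers differ by n: T_{5} − T_{4} = 5.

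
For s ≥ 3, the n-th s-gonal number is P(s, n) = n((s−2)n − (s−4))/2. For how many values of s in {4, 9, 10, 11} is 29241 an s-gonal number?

s = 4: P(4, 171) = 29241. ✓
s = 9: P(9, 91) = 28756 and P(9, 92) = 29394; 29241 is not s-gonal.
s = 10: P(10, 85) = 28645 and P(10, 86) = 29326; 29241 is not s-gonal.
s = 11: P(11, 81) = 29241. ✓
Hits: s ∈ {4, 11} → 2.

2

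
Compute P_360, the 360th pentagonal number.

194220

The 360th pentagonal number is n(3n−1)/2 with n = 360.
360·(3·360 − 1)/2 = 360·1079/2 = 194220.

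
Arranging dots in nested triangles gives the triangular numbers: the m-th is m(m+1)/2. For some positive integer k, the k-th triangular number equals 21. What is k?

Set n(n+1)/2 = 21, giving n² + n − 42 = 0.
The discriminant is 1 + 8·21 = 169, and √169 = 13.
So n = (-1 + 13) / 2 = 12/2 = 6.
Check: 6·7/2 = 21. ✓

6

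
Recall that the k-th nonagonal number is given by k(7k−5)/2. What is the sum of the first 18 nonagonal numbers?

Σ i(7i−5)/2 = (7Σi² − 5Σi) / 2 over i = 1..18.
Σi = 171 and Σi² = 2109.
(7·2109 − 5·171) / 2 = 13908/2 = 6954.

6954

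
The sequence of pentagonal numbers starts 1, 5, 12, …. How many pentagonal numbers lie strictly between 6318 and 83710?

The n-th pentagonal number is n(3n−1)/2.
Smallest index with value > 6318: n = 66 (giving 6501).
Largest index with value < 83710: n = 236 (giving 83426).
Indices 66 through 236: 171 terms.

171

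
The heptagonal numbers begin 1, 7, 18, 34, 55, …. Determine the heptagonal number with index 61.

9211

61·(5·61 − 3)/2 = 61·302/2 = 61·151 = 9211.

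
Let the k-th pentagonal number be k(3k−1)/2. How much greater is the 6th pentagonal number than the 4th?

6·(3·6 − 1)/2 = 51 and 4·(3·4 − 1)/2 = 22.
Difference: 51 − 22 = 29.

29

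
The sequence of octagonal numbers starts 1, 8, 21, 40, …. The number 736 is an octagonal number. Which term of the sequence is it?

Set n(3n−2) = 736, giving 3n² − 2n − 736 = 0.
So n = (2 + 94) / 6 = 96/6 = 16.

16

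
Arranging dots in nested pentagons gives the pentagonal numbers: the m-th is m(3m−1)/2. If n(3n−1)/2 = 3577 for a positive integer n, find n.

49

Set n(3n−1)/2 = 3577, giving 3n² − n − 7154 = 0.
The discriminant is 1 + 24·3577 = 85849, and √85849 = 293.
So n = (1 + 293) / 6 = 294/6 = 49.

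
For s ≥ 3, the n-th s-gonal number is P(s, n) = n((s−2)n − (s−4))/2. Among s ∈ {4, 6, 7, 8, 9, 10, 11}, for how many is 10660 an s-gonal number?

1

s = 4: P(4, 103) = 10609 and P(4, 104) = 10816; 10660 is not s-gonal.
s = 6: P(6, 73) = 10585 and P(6, 74) = 10878; 10660 is not s-gonal.
s = 7: P(7, 65) = 10465 and P(7, 66) = 10791; 10660 is not s-gonal.
s = 8: P(8, 59) = 10325 and P(8, 60) = 10680; 10660 is not s-gonal.
s = 9: P(9, 55) = 10450 and P(9, 56) = 10836; 10660 is not s-gonal.
s = 10: P(10, 52) = 10660. ✓
s = 11: P(11, 49) = 10633 and P(11, 50) = 11075; 10660 is not s-gonal.
Hits: s ∈ {10} → 1.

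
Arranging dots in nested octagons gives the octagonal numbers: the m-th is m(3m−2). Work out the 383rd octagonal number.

439301

The 383rd octagonal number is n(3n−2) with n = 383.
383·(3·383 − 2) = 383·1147 = 439301.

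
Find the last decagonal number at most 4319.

Solve n(4n−3) ≤ 4319 for integer n.
n = 33 gives 4257 ≤ 4319, while n = 34 gives 4522 > 4319; so the answer is 4257.

4257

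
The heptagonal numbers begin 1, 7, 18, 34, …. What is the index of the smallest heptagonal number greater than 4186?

Solve n(5n−3)/2 > 4186 for integer n.
The largest n with value ≤ 4186 is 41 (since 4141 ≤ 4186 < 4347), so the first above is n = 42, value 4347.

42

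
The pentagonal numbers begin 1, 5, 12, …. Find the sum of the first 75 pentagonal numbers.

Σ i(3i−1)/2 = (3Σi² − Σi) / 2 over i = 1..75.
Σi = 2850 and Σi² = 143450.
(3·143450 − 1·2850) / 2 = 427500/2 = 213750.

213750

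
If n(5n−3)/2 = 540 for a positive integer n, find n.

15

Set n(5n−3)/2 = 540, giving 5n² − 3n − 1080 = 0.
The discriminant is 9 + 40·540 = 21609, and √21609 = 147.
So n = (3 + 147) / 10 = 150/10 = 15.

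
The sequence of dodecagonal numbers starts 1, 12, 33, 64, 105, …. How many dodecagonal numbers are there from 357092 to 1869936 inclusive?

344

The n-th dodecagonal number is n(5n−4).
Smallest index with value ≥ 357092: n = 268 (giving 358048).
Largest index with value ≤ 1869936: n = 611 (giving 1864161).
Indices 268 through 611: 344 terms.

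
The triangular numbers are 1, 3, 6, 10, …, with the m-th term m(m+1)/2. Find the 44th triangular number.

990

The 44th triangular number is n(n+1)/2 with n = 44.
44·45/2 = 1980/2 = 990.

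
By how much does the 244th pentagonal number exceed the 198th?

30475

244·(3·244 − 1)/2 = 89182 and 198·(3·198 − 1)/2 = 58707.
Difference: 89182 − 58707 = 30475.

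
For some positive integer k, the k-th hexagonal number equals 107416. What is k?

232

Set n(2n−1) = 107416, giving 2n² − n − 107416 = 0.
So n = (1 + 927) / 4 = 928/4 = 232.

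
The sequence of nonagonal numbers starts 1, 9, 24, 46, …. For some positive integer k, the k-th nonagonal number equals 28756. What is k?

91

Set n(7n−5)/2 = 28756, giving 7n² − 5n − 57512 = 0.
The discriminant is 25 + 56·28756 = 1610361, and √1610361 = 1269.
So n = (5 + 1269) / 14 = 1274/14 = 91.
Check: 91·(7·91 − 5)/2 = 28756. ✓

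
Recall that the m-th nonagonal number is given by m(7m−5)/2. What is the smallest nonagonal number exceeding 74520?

75264

Solve n(7n−5)/2 > 74520 for integer n.
The largest n with value ≤ 74520 is 146 (since 74241 ≤ 74520 < 75264), so the first above is n = 147, value 75264.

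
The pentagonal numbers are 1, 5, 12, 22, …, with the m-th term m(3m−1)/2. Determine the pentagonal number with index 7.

The 7th pentagonal number is n(3n−1)/2 with n = 7.
7·(3·7 − 1)/2 = 7·20/2 = 7·10 = 70.

70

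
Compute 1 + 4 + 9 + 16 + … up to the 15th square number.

Σ_{i=1}^{15} i² = 15·16·31/6 = 1240.

1240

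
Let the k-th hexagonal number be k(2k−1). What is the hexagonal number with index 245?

119805

The 245th hexagonal number is n(2n−1) with n = 245.
245·(2·245 − 1) = 245·489 = 119805.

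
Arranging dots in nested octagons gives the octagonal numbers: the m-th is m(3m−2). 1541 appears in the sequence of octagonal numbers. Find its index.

23

Set n(3n−2) = 1541, giving 3n² − 2n − 1541 = 0.
So n = (2 + 136) / 6 = 138/6 = 23.
Check: 23·(3·23 − 2) = 1541. ✓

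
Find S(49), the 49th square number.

2401

The 49th square number is n² with n = 49.
49² = 2401.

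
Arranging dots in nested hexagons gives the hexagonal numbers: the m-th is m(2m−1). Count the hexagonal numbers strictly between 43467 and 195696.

The n-th hexagonal number is n(2n−1).
Smallest index with value > 43467: n = 148 (giving 43660).
Largest index with value < 195696: n = 313 (giving 195625).
Indices 148 through 313: 166 terms.

166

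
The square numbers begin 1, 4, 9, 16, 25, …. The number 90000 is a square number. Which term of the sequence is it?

We need n² = 90000, so n = √90000 = 300.

300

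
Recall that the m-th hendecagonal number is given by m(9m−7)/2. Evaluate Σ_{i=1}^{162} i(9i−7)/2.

Σ i(9i−7)/2 = (9Σi² − 7Σi) / 2 over i = 1..162.
Σi = 13203 and Σi² = 1430325.
(9·1430325 − 7·13203) / 2 = 12780504/2 = 6390252.

6390252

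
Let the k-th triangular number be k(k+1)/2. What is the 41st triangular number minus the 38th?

41·42/2 = 861 and 38·39/2 = 741.
Difference: 861 − 741 = 120.

120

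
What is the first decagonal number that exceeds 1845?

1870

Solve n(4n−3) > 1845 for integer n.
The largest n with value ≤ 1845 is 21 (since 1701 ≤ 1845 < 1870), so the first above is n = 22, value 1870.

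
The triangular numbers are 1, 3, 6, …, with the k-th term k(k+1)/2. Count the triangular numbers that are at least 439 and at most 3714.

56

The n-th triangular number is n(n+1)/2.
Smallest index with value ≥ 439: n = 30 (giving 465).
Largest index with value ≤ 3714: n = 85 (giving 3655).
Indices 30 through 85: 56 terms.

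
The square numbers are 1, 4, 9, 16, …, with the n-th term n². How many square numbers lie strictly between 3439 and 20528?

85

The n-th square number is n².
Smallest index with value > 3439: n = 59 (giving 3481).
Largest index with value < 20528: n = 143 (giving 20449).
Indices 59 through 143: 85 terms.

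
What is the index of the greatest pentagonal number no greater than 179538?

346

Solve n(3n−1)/2 ≤ 179538 for integer n.
n = 346 gives 179401 ≤ 179538, while n = 347 gives 180440 > 179538; so the answer is index 346.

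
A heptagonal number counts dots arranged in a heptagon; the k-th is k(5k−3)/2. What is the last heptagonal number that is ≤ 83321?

82537

Solve n(5n−3)/2 ≤ 83321 for integer n.
n = 182 gives 82537 ≤ 83321, while n = 183 gives 83448 > 83321; so the answer is 82537.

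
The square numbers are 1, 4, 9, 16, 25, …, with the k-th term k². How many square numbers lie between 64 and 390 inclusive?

12

The n-th square number is n².
Smallest index with value ≥ 64: n = 8 (giving 64).
Largest index with value ≤ 390: n = 19 (giving 361).
Indices 8 through 19: 12 terms.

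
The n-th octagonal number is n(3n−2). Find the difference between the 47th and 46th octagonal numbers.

Consecutive octagonal numbers differ by 6n − 5: here 6·47 − 5 = 277.

277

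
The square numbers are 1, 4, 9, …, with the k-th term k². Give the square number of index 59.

3481

The 59th square number is n² with n = 59.
59² = 3481.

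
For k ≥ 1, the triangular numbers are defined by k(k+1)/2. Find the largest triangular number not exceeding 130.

Solve n(n+1)/2 ≤ 130 for integer n.
n = 15 gives 120 ≤ 130, while n = 16 gives 136 > 130; so the answer is 120.

120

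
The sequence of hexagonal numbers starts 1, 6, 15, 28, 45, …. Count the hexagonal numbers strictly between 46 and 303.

7

The n-th hexagonal number is n(2n−1).
Smallest index with value > 46: n = 6 (giving 66).
Largest index with value < 303: n = 12 (giving 276).
Indices 6 through 12: 7 terms.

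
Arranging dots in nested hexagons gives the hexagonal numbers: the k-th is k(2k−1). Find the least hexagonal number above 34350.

34716

Solve n(2n−1) > 34350 for integer n.
The largest n with value ≤ 34350 is 131 (since 34191 ≤ 34350 < 34716), so the first above is n = 132, value 34716.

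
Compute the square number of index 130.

130² = 16900.

16900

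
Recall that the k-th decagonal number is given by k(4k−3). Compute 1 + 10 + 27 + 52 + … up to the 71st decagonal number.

479676

Σ i(4i−3) = 4Σi² − 3Σi over i = 1..71.
Σi = 2556 and Σi² = 121836.
4·121836 − 3·2556 = 479676.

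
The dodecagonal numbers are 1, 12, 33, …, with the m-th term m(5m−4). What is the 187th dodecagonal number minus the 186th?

1861

Consecutive dodecagonal numbers differ by 10n − 9: here 10·187 − 9 = 1861.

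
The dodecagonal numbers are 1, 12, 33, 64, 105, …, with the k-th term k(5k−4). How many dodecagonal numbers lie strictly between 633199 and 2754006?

386

The n-th dodecagonal number is n(5n−4).
Smallest index with value > 633199: n = 357 (giving 635817).
Largest index with value < 2754006: n = 742 (giving 2749852).
Indices 357 through 742: 386 terms.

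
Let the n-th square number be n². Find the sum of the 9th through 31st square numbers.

10212

Σ_{i=9}^{31} i² = 10416 − 204 = 10212.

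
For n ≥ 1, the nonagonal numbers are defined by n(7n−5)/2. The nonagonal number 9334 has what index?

Set n(7n−5)/2 = 9334, giving 7n² − 5n − 18668 = 0.
So n = (5 + 723) / 14 = 728/14 = 52.

52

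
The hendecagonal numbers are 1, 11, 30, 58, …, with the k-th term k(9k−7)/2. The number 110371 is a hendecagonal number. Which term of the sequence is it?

Set n(9n−7)/2 = 110371, giving 9n² − 7n − 220742 = 0.
The discriminant is 49 + 72·110371 = 7946761, and √7946761 = 2819.
So n = (7 + 2819) / 18 = 2826/18 = 157.
Check: 157·(9·157 − 7)/2 = 110371. ✓

157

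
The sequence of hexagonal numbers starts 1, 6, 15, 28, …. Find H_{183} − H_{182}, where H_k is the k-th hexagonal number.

729

Consecutive hexagonal numbers differ by 4n − 3: here 4·183 − 3 = 729.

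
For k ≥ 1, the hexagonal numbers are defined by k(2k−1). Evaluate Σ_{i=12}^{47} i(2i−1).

Σ i(2i−1) = 2Σi² − Σi over i = 12..47.
Σi = 1128 − 66 = 1062 and Σi² = 35720 − 506 = 35214.
2·35214 − 1·1062 = 69366.

69366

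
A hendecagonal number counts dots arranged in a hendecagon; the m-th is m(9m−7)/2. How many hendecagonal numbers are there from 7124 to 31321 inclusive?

The n-th hendecagonal number is n(9n−7)/2.
Smallest index with value ≥ 7124: n = 41 (giving 7421).
Largest index with value ≤ 31321: n = 83 (giving 30710).
Indices 41 through 83: 43 terms.

43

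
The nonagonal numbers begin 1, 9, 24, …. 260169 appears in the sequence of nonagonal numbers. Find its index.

Set n(7n−5)/2 = 260169, giving 7n² − 5n − 520338 = 0.
The discriminant is 25 + 56·260169 = 14569489, and √14569489 = 3817.
So n = (5 + 3817) / 14 = 3822/14 = 273.

273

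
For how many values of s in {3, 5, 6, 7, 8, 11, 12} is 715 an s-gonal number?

s = 3: P(3, 37) = 703 and P(3, 38) = 741; 715 is not s-gonal.
s = 5: P(5, 22) = 715. ✓
s = 6: P(6, 19) = 703 and P(6, 20) = 780; 715 is not s-gonal.
s = 7: P(7, 17) = 697 and P(7, 18) = 783; 715 is not s-gonal.
s = 8: P(8, 15) = 645 and P(8, 16) = 736; 715 is not s-gonal.
s = 11: P(11, 13) = 715. ✓
s = 12: P(12, 12) = 672 and P(12, 13) = 793; 715 is not s-gonal.
Hits: s ∈ {5, 11} → 2.

2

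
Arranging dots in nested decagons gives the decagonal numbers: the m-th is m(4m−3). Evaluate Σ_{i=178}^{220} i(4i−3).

Σ i(4i−3) = 4Σi² − 3Σi over i = 178..220.
Σi = 24310 − 15753 = 8557 and Σi² = 3573570 − 1864105 = 1709465.
4·1709465 − 3·8557 = 6812189.

6812189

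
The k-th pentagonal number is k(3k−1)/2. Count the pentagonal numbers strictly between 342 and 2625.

The n-th pentagonal number is n(3n−1)/2.
Smallest index with value > 342: n = 16 (giving 376).
Largest index with value < 2625: n = 41 (giving 2501).
Indices 16 through 41: 26 terms.

26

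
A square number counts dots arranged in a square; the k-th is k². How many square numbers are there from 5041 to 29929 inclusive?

The n-th square number is n².
Smallest index with value ≥ 5041: n = 71 (giving 5041).
Largest index with value ≤ 29929: n = 173 (giving 29929).
Indices 71 through 173: 103 terms.

103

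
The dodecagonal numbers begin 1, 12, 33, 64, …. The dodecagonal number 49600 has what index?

Set n(5n−4) = 49600, giving 5n² − 4n − 49600 = 0.
The discriminant is 16 + 20·49600 = 992016, and √992016 = 996.
So n = (4 + 996) / 10 = 1000/10 = 100.

100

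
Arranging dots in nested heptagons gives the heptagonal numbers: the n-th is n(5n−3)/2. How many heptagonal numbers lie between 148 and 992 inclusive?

The n-th heptagonal number is n(5n−3)/2.
Smallest index with value ≥ 148: n = 8 (giving 148).
Largest index with value ≤ 992: n = 20 (giving 970).
Indices 8 through 20: 13 terms.

13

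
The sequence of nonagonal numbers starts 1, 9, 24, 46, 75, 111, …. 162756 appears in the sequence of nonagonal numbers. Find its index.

Set n(7n−5)/2 = 162756, giving 7n² − 5n − 325512 = 0.
The discriminant is 25 + 56·162756 = 9114361, and √9114361 = 3019.
So n = (5 + 3019) / 14 = 3024/14 = 216.
Check: 216·(7·216 − 5)/2 = 162756. ✓

216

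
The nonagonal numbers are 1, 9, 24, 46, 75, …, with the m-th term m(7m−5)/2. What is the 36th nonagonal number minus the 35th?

Consecutive nonagonal numbers differ by 7n − 6: here 7·36 − 6 = 246.

246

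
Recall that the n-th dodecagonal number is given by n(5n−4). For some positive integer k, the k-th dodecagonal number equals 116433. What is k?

Set n(5n−4) = 116433, giving 5n² − 4n − 116433 = 0.
So n = (4 + 1526) / 10 = 1530/10 = 153.

153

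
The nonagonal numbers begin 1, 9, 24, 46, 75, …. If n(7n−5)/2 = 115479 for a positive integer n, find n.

182

Set n(7n−5)/2 = 115479, giving 7n² − 5n − 230958 = 0.
The discriminant is 25 + 56·115479 = 6466849, and √6466849 = 2543.
So n = (5 + 2543) / 14 = 2548/14 = 182.
Check: 182·(7·182 − 5)/2 = 115479. ✓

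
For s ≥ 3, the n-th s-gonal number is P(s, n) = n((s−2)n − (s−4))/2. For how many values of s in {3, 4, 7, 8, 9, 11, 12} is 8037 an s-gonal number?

1

s = 3: P(3, 126) = 8001 and P(3, 127) = 8128; 8037 is not s-gonal.
s = 4: P(4, 89) = 7921 and P(4, 90) = 8100; 8037 is not s-gonal.
s = 7: P(7, 57) = 8037. ✓
s = 8: P(8, 52) = 8008 and P(8, 53) = 8321; 8037 is not s-gonal.
s = 9: P(9, 48) = 7944 and P(9, 49) = 8281; 8037 is not s-gonal.
s = 11: P(11, 42) = 7791 and P(11, 43) = 8170; 8037 is not s-gonal.
s = 12: P(12, 40) = 7840 and P(12, 41) = 8241; 8037 is not s-gonal.
Hits: s ∈ {7} → 1.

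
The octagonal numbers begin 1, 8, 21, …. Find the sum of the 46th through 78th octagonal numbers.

Σ i(3i−2) = 3Σi² − 2Σi over i = 46..78.
Σi = 3081 − 1035 = 2046 and Σi² = 161239 − 31395 = 129844.
3·129844 − 2·2046 = 385440.

385440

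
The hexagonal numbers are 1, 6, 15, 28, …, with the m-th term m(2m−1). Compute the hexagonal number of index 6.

66

The 6th hexagonal number is n(2n−1) with n = 6.
6·(2·6 − 1) = 6·11 = 66.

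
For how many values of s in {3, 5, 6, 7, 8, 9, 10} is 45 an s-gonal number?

s = 3: P(3, 9) = 45. ✓
s = 5: P(5, 5) = 35 and P(5, 6) = 51; 45 is not s-gonal.
s = 6: P(6, 5) = 45. ✓
s = 7: P(7, 4) = 34 and P(7, 5) = 55; 45 is not s-gonal.
s = 8: P(8, 4) = 40 and P(8, 5) = 65; 45 is not s-gonal.
s = 9: P(9, 3) = 24 and P(9, 4) = 46; 45 is not s-gonal.
s = 10: P(10, 3) = 27 and P(10, 4) = 52; 45 is not s-gonal.
Hits: s ∈ {3, 6} → 2.

2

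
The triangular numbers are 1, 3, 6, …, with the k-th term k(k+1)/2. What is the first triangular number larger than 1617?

Solve n(n+1)/2 > 1617 for integer n.
The largest n with value ≤ 1617 is 56 (since 1596 ≤ 1617 < 1653), so the first above is n = 57, value 1653.

1653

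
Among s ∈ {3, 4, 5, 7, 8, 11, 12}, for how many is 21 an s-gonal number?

2

s = 3: P(3, 6) = 21. ✓
s = 4: P(4, 4) = 16 and P(4, 5) = 25; 21 is not s-gonal.
s = 5: P(5, 3) = 12 and P(5, 4) = 22; 21 is not s-gonal.
s = 7: P(7, 3) = 18 and P(7, 4) = 34; 21 is not s-gonal.
s = 8: P(8, 3) = 21. ✓
s = 11: P(11, 2) = 11 and P(11, 3) = 30; 21 is not s-gonal.
s = 12: P(12, 2) = 12 and P(12, 3) = 33; 21 is not s-gonal.
Hits: s ∈ {3, 8} → 2.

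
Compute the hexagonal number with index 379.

286903

The 379th hexagonal number is n(2n−1) with n = 379.
379·(2·379 − 1) = 379·757 = 286903.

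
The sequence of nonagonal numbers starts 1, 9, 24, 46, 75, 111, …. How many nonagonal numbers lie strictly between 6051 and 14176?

22

The n-th nonagonal number is n(7n−5)/2.
Smallest index with value > 6051: n = 42 (giving 6069).
Largest index with value < 14176: n = 63 (giving 13734).
Indices 42 through 63: 22 terms.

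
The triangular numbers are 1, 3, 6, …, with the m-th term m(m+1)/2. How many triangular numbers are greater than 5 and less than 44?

The n-th triangular number is n(n+1)/2.
Smallest index with value > 5: n = 3 (giving 6).
Largest index with value < 44: n = 8 (giving 36).
Indices 3 through 8: 6 terms.

6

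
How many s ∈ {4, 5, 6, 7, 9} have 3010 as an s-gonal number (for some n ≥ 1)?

1

s = 4: P(4, 54) = 2916 and P(4, 55) = 3025; 3010 is not s-gonal.
s = 5: P(5, 44) = 2882 and P(5, 45) = 3015; 3010 is not s-gonal.
s = 6: P(6, 39) = 3003 and P(6, 40) = 3160; 3010 is not s-gonal.
s = 7: P(7, 35) = 3010. ✓
s = 9: P(9, 29) = 2871 and P(9, 30) = 3075; 3010 is not s-gonal.
Hits: s ∈ {7} → 1.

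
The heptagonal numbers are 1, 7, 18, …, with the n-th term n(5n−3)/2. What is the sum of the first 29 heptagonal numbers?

Σ i(5i−3)/2 = (5Σi² − 3Σi) / 2 over i = 1..29.
Σi = 435 and Σi² = 8555.
(5·8555 − 3·435) / 2 = 41470/2 = 20735.

20735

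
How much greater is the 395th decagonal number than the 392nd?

395·(4·395 − 3) = 622915 and 392·(4·392 − 3) = 613480.
Difference: 622915 − 613480 = 9435.

9435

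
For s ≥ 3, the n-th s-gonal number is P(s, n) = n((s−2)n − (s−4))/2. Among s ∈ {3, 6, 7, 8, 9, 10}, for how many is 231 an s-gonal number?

s = 3: P(3, 21) = 231. ✓
s = 6: P(6, 11) = 231. ✓
s = 7: P(7, 9) = 189 and P(7, 10) = 235; 231 is not s-gonal.
s = 8: P(8, 9) = 225 and P(8, 10) = 280; 231 is not s-gonal.
s = 9: P(9, 8) = 204 and P(9, 9) = 261; 231 is not s-gonal.
s = 10: P(10, 7) = 175 and P(10, 8) = 232; 231 is not s-gonal.
Hits: s ∈ {3, 6} → 2.

2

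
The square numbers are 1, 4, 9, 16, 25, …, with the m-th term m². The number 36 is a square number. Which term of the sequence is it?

We need n² = 36, so n = √36 = 6.
Check: 6² = 36. ✓

6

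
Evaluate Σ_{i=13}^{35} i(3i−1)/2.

21114

Σ i(3i−1)/2 = (3Σi² − Σi) / 2 over i = 13..35.
Σi = 630 − 78 = 552 and Σi² = 14910 − 650 = 14260.
(3·14260 − 1·552) / 2 = 42228/2 = 21114.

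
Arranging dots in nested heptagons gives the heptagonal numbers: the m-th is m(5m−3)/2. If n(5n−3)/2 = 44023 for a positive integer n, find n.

Set n(5n−3)/2 = 44023, giving 5n² − 3n − 88046 = 0.
The discriminant is 9 + 40·44023 = 1760929, and √1760929 = 1327.
So n = (3 + 1327) / 10 = 1330/10 = 133.

133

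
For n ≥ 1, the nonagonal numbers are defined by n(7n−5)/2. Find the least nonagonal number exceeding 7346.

Solve n(7n−5)/2 > 7346 for integer n.
The largest n with value ≤ 7346 is 46 (since 7291 ≤ 7346 < 7614), so the first above is n = 47, value 7614.

7614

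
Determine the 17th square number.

The 17th square number is n² with n = 17.
17² = 289.

289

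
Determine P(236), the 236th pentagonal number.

83426

The 236th pentagonal number is n(3n−1)/2 with n = 236.
236·(3·236 − 1)/2 = 236·707/2 = 83426.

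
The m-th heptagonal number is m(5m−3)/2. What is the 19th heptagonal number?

874

19·(5·19 − 3)/2 = 19·92/2 = 19·46 = 874.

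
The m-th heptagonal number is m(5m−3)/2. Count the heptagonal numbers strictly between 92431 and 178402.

The n-th heptagonal number is n(5n−3)/2.
Smallest index with value > 92431: n = 193 (giving 92833).
Largest index with value < 178402: n = 267 (giving 177822).
Indices 193 through 267: 75 terms.

75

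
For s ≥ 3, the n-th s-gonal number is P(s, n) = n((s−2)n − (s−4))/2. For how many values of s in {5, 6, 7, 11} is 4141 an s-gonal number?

1

s = 5: P(5, 52) = 4030 and P(5, 53) = 4187; 4141 is not s-gonal.
s = 6: P(6, 45) = 4005 and P(6, 46) = 4186; 4141 is not s-gonal.
s = 7: P(7, 41) = 4141. ✓
s = 11: P(11, 30) = 3945 and P(11, 31) = 4216; 4141 is not s-gonal.
Hits: s ∈ {7} → 1.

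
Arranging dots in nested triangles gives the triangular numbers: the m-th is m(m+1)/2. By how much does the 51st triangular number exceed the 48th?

150

51·52/2 = 1326 and 48·49/2 = 1176.
Difference: 1326 − 1176 = 150.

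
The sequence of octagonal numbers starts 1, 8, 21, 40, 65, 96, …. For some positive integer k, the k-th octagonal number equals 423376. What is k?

376

Set n(3n−2) = 423376, giving 3n² − 2n − 423376 = 0.
So n = (2 + 2254) / 6 = 2256/6 = 376.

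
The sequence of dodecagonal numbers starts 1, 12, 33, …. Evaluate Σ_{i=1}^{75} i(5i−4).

705850

Σ i(5i−4) = 5Σi² − 4Σi over i = 1..75.
Σi = 2850 and Σi² = 143450.
5·143450 − 4·2850 = 705850.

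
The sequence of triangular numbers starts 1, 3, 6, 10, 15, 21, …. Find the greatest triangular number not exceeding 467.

Solve n(n+1)/2 ≤ 467 for integer n.
n = 30 gives 465 ≤ 467, while n = 31 gives 496 > 467; so the answer is 465.

465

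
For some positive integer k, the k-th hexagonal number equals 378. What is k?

14

Set n(2n−1) = 378, giving 2n² − n − 378 = 0.
So n = (1 + 55) / 4 = 56/4 = 14.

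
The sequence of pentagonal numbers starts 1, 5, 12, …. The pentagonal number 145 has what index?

Set n(3n−1)/2 = 145, giving 3n² − n − 290 = 0.
The discriminant is 1 + 24·145 = 3481, and √3481 = 59.
So n = (1 + 59) / 6 = 60/6 = 10.

10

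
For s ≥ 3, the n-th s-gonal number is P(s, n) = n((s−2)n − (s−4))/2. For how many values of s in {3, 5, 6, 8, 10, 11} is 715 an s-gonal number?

2

s = 3: P(3, 37) = 703 and P(3, 38) = 741; 715 is not s-gonal.
s = 5: P(5, 22) = 715. ✓
s = 6: P(6, 19) = 703 and P(6, 20) = 780; 715 is not s-gonal.
s = 8: P(8, 15) = 645 and P(8, 16) = 736; 715 is not s-gonal.
s = 10: P(10, 13) = 637 and P(10, 14) = 742; 715 is not s-gonal.
s = 11: P(11, 13) = 715. ✓
Hits: s ∈ {5, 11} → 2.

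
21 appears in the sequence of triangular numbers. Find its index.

6

Set n(n+1)/2 = 21, giving n² + n − 42 = 0.
The discriminant is 1 + 8·21 = 169, and √169 = 13.
So n = (-1 + 13) / 2 = 12/2 = 6.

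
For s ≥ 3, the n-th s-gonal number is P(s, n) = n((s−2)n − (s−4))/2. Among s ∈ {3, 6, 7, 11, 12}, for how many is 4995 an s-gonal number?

1

s = 3: P(3, 99) = 4950 and P(3, 100) = 5050; 4995 is not s-gonal.
s = 6: P(6, 50) = 4950 and P(6, 51) = 5151; 4995 is not s-gonal.
s = 7: P(7, 45) = 4995. ✓
s = 11: P(11, 33) = 4785 and P(11, 34) = 5083; 4995 is not s-gonal.
s = 12: P(12, 32) = 4992 and P(12, 33) = 5313; 4995 is not s-gonal.
Hits: s ∈ {7} → 1.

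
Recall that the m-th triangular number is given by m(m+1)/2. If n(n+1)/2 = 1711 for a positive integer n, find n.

58

Set n(n+1)/2 = 1711, giving n² + n − 3422 = 0.
The discriminant is 1 + 8·1711 = 13689, and √13689 = 117.
So n = (-1 + 117) / 2 = 116/2 = 58.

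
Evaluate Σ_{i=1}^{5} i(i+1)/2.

Σ i(i+1)/2 = (Σi² + Σi) / 2 over i = 1..5.
Σi = 15 and Σi² = 55.
(1·55 + 1·15) / 2 = 70/2 = 35.

35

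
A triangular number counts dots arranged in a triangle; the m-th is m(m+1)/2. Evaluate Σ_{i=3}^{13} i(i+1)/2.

451

Σ i(i+1)/2 = (Σi² + Σi) / 2 over i = 3..13.
Σi = 91 − 3 = 88 and Σi² = 819 − 5 = 814.
(1·814 + 1·88) / 2 = 902/2 = 451.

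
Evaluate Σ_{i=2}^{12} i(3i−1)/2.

Σ i(3i−1)/2 = (3Σi² − Σi) / 2 over i = 2..12.
Σi = 78 − 1 = 77 and Σi² = 650 − 1 = 649.
(3·649 − 1·77) / 2 = 1870/2 = 935.

935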